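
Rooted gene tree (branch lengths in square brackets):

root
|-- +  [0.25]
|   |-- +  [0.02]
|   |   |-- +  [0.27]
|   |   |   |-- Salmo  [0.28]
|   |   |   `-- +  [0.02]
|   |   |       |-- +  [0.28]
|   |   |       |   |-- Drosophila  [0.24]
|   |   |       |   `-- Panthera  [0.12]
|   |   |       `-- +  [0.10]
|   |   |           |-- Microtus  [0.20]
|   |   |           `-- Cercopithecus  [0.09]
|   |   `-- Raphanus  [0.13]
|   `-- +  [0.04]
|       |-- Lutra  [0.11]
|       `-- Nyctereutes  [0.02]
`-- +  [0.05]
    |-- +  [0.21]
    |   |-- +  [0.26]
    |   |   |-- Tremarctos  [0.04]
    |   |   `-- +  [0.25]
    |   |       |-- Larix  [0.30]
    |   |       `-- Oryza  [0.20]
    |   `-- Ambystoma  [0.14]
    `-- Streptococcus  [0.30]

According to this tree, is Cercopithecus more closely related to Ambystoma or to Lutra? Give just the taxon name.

Lutra

The MRCA of Cercopithecus and Lutra subtends (((Salmo,((Drosophila,Panthera),(Microtus,Cercopithecus))),Raphanus),(Lutra,Nyctereutes)) (8 taxa).
The MRCA of Cercopithecus and Ambystoma is the root, subtending the entire tree (13 taxa).
The first is nested inside the second, so Cercopithecus shares a more recent common ancestor with Lutra.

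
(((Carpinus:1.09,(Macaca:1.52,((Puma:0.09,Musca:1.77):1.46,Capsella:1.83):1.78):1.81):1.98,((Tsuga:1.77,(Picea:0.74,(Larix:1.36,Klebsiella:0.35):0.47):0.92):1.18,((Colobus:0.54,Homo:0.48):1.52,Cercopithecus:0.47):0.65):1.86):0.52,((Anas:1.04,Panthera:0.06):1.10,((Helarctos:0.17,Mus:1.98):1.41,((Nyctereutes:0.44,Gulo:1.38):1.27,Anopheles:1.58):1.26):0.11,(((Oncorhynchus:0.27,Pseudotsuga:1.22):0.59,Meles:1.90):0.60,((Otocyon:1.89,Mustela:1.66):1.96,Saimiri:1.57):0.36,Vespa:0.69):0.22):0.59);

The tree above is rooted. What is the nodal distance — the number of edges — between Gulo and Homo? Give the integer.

The MRCA of Gulo and Homo is the root of the tree.
From Gulo up to that node: 5 branches. From Homo up to the same node: 5 branches. Total: 5 + 5 = 10.

10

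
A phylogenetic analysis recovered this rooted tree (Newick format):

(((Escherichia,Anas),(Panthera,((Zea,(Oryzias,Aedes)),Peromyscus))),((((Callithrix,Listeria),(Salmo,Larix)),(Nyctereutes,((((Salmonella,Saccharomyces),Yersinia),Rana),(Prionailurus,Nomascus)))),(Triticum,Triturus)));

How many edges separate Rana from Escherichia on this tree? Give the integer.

The MRCA of Rana and Escherichia is the root of the tree.
From Rana up to that node: 6 branches. From Escherichia up to the same node: 3 branches. Total: 6 + 3 = 9.

9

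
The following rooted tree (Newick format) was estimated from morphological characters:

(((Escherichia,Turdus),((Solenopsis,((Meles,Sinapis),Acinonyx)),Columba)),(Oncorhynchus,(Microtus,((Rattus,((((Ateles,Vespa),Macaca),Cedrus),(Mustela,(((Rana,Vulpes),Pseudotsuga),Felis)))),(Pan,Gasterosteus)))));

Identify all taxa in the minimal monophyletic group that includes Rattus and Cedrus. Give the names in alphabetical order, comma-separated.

Tracing Rattus: it sits inside (Rattus,((((Ateles,Vespa),Macaca),Cedrus),(Mustela,(((Rana,Vulpes),Pseudotsuga),Felis)))).
Tracing Cedrus: it sits inside (((Ateles,Vespa),Macaca),Cedrus).
The smallest clade enclosing both is (Rattus,((((Ateles,Vespa),Macaca),Cedrus),(Mustela,(((Rana,Vulpes),Pseudotsuga),Felis)))); the answer is its 10 terminal taxa in alphabetical order.

Ateles, Cedrus, Felis, Macaca, Mustela, Pseudotsuga, Rana, Rattus, Vespa, Vulpes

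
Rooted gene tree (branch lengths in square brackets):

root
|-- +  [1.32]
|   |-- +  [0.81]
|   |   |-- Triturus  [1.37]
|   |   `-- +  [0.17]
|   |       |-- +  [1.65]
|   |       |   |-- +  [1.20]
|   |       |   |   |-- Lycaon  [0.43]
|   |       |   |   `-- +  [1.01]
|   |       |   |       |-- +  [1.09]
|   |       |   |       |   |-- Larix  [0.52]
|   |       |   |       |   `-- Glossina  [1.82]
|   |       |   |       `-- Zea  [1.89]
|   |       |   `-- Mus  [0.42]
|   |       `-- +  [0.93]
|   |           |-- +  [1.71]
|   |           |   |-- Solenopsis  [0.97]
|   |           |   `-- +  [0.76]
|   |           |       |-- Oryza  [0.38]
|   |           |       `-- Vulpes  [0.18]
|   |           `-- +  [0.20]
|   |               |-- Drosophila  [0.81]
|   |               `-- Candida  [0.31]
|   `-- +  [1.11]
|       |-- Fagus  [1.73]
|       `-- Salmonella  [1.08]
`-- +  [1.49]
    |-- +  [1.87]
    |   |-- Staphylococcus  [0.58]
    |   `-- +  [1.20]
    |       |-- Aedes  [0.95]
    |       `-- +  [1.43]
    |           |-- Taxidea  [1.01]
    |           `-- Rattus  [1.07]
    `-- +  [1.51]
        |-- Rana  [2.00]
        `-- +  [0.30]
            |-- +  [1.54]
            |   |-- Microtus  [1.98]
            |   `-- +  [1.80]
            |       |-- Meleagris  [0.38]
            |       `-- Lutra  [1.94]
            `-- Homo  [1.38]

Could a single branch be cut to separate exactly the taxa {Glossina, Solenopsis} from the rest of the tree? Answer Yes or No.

No

The MRCA of the listed taxa subtends (((Lycaon,((Larix,Glossina),Zea)),Mus),((Solenopsis,(Oryza,Vulpes)),(Drosophila,Candida))).
That clade also contains Candida, Drosophila, Larix, Lycaon, Mus, Oryza, Vulpes, Zea, which are not in the proposed group, so the group is not monophyletic.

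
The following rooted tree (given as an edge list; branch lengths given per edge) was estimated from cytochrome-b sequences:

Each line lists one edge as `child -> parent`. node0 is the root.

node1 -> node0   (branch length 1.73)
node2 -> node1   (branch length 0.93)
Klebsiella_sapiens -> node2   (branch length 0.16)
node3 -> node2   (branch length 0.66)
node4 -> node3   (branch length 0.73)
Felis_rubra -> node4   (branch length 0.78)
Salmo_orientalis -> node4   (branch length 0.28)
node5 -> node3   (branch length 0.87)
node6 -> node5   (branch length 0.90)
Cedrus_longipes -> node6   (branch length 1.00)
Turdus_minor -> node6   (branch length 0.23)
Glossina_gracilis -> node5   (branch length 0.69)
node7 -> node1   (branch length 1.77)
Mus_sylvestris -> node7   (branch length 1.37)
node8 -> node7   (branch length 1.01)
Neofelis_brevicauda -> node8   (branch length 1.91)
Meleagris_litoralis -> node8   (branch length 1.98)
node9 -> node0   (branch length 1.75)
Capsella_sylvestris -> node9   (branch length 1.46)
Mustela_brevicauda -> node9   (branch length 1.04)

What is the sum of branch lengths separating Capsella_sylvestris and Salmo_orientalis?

7.54

The path runs Capsella_sylvestris → … → MRCA → … → Salmo_orientalis; the MRCA is the root of the tree.
Branch lengths along that path: 1.46 + 1.75 + 1.73 + 0.93 + 0.66 + 0.73 + 0.28 = 7.54.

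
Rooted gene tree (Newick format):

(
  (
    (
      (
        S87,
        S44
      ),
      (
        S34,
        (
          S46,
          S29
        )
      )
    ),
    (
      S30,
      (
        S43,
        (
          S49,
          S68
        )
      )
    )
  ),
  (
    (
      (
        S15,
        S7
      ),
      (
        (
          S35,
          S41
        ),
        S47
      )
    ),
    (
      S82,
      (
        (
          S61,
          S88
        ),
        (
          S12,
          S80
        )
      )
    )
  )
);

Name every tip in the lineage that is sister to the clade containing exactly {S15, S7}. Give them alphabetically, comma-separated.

The clade containing exactly {S15, S7} attaches to the tree at the node subtending ((S15,S7),((S35,S41),S47)).
The other lineage descending from that same node — the sister group — is ((S35,S41),S47); its 3 tips in alphabetical order are the answer.

S35, S41, S47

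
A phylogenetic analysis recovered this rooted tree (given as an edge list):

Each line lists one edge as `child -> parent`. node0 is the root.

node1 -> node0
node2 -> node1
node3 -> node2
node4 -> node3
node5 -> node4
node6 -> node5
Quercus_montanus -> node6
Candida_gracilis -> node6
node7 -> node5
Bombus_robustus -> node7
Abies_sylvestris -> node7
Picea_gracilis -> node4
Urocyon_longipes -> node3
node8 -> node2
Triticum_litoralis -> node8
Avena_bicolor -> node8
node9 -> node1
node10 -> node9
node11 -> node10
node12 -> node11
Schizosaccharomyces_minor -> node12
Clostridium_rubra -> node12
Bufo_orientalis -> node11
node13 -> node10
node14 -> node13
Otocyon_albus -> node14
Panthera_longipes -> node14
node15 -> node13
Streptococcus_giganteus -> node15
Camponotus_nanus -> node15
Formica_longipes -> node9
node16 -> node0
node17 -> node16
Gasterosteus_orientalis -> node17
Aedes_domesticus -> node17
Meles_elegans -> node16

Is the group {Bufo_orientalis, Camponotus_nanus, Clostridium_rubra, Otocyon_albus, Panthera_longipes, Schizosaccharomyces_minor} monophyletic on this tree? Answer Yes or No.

No

The MRCA of the listed taxa subtends (((Schizosaccharomyces_minor,Clostridium_rubra),Bufo_orientalis),((Otocyon_albus,Panthera_longipes),(Streptococcus_giganteus,Camponotus_nanus))).
That clade also contains Streptococcus_giganteus, which is not in the proposed group, so the group is not monophyletic.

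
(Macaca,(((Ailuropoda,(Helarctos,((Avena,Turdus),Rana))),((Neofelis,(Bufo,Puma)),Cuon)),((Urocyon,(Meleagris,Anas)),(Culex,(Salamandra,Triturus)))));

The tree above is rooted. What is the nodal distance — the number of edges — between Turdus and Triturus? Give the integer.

The MRCA of Turdus and Triturus is the node subtending (((Ailuropoda,(Helarctos,((Avena,Turdus),Rana))),((Neofelis,(Bufo,Puma)),Cuon)),((Urocyon,(Meleagris,Anas)),(Culex,(Salamandra,Triturus)))).
From Turdus up to that node: 6 branches. From Triturus up to the same node: 4 branches. Total: 6 + 4 = 10.

10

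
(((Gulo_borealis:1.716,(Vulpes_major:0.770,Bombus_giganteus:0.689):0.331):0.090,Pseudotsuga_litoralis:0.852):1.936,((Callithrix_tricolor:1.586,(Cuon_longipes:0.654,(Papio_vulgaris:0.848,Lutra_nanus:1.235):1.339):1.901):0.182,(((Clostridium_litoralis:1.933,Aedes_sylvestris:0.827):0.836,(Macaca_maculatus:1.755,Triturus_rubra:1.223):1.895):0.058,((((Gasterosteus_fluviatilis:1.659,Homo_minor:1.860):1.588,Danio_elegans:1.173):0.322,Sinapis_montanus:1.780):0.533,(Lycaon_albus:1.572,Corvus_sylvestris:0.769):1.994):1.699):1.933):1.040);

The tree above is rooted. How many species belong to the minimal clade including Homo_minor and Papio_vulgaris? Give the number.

14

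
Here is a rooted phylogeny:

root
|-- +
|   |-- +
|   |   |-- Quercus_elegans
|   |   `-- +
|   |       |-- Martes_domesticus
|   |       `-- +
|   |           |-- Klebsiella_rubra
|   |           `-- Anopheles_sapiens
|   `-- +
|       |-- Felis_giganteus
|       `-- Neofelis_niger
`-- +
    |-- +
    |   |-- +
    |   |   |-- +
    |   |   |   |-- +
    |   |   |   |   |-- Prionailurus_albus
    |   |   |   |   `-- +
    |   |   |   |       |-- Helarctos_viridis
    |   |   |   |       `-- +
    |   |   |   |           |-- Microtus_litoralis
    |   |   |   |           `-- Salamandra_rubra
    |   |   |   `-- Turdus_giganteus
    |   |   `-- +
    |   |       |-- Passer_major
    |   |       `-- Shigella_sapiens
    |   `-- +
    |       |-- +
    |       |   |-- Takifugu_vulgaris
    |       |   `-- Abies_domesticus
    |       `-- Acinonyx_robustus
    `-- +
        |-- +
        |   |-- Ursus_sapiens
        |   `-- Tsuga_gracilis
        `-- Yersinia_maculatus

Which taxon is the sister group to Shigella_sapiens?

Shigella_sapiens attaches to the tree at the node subtending (Passer_major,Shigella_sapiens).
The other lineage descending from that same node — the sister group — is the single tip Passer_major.

Passer_major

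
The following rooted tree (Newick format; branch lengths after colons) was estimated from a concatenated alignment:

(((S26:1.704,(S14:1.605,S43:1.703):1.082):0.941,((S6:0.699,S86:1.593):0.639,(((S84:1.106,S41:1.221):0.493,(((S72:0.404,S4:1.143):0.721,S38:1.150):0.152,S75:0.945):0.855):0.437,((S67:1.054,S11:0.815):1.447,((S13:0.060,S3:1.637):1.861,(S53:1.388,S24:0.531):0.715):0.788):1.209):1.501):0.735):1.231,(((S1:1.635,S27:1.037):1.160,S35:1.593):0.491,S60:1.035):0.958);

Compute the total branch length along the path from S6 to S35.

The path runs S6 → … → MRCA → … → S35; the MRCA is the root of the tree.
Branch lengths along that path: 0.699 + 0.639 + 0.735 + 1.231 + 0.958 + 0.491 + 1.593 = 6.346.

6.346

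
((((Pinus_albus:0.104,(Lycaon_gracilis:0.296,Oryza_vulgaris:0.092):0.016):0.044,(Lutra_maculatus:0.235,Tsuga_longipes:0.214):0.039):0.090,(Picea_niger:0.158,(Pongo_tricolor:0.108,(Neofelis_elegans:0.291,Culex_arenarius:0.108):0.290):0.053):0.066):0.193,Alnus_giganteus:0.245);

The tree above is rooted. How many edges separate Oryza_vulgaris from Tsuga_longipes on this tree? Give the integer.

The MRCA of Oryza_vulgaris and Tsuga_longipes is the node subtending ((Pinus_albus,(Lycaon_gracilis,Oryza_vulgaris)),(Lutra_maculatus,Tsuga_longipes)).
From Oryza_vulgaris up to that node: 3 branches. From Tsuga_longipes up to the same node: 2 branches. Total: 3 + 2 = 5.

5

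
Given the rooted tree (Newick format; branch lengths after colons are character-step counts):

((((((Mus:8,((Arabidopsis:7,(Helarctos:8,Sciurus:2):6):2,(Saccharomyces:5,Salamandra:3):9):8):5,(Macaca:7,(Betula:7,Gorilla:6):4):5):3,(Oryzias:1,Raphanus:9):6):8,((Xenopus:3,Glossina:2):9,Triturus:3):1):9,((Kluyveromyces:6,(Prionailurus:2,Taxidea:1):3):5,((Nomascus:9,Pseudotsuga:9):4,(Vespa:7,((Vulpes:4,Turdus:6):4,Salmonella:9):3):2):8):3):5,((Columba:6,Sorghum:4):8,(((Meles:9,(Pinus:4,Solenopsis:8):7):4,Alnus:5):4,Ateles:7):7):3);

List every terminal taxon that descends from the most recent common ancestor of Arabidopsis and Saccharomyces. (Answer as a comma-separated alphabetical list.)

Arabidopsis, Helarctos, Saccharomyces, Salamandra, Sciurus

Tracing Arabidopsis: it sits inside (Arabidopsis,(Helarctos,Sciurus)).
Tracing Saccharomyces: it sits inside (Saccharomyces,Salamandra).
The smallest clade enclosing both is ((Arabidopsis,(Helarctos,Sciurus)),(Saccharomyces,Salamandra)); the answer is its 5 terminal taxa in alphabetical order.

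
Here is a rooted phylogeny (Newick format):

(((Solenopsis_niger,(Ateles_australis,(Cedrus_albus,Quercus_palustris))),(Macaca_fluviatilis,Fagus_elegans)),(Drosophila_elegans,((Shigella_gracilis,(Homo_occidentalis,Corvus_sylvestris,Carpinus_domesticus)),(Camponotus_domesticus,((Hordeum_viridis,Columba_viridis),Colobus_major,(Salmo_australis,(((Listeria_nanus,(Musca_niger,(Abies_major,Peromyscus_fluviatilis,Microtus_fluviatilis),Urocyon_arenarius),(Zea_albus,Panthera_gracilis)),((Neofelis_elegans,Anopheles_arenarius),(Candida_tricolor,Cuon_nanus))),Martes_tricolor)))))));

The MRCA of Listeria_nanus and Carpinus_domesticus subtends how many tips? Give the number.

22

The MRCA of Listeria_nanus and Carpinus_domesticus is the node subtending ((Shigella_gracilis,(Homo_occidentalis,Corvus_sylvestris,Carpinus_domesticus)),(Camponotus_domesticus,((Hordeum_viridis,Columba_viridis),Colobus_major,(Salmo_australis,(((Listeria_nanus,(Musca_niger,(Abies_major,Peromyscus_fluviatilis,Microtus_fluviatilis),Urocyon_arenarius),(Zea_albus,Panthera_gracilis)),((Neofelis_elegans,Anopheles_arenarius),(Candida_tricolor,Cuon_nanus))),Martes_tricolor))))).
That clade contains 22 terminal taxa: Abies_major, Anopheles_arenarius, Camponotus_domesticus, Candida_tricolor, Carpinus_domesticus, Colobus_major, Columba_viridis, Corvus_sylvestris, Cuon_nanus, Homo_occidentalis, Hordeum_viridis, Listeria_nanus, Martes_tricolor, Microtus_fluviatilis, Musca_niger, Neofelis_elegans, Panthera_gracilis, Peromyscus_fluviatilis, Salmo_australis, Shigella_gracilis, Urocyon_arenarius, Zea_albus.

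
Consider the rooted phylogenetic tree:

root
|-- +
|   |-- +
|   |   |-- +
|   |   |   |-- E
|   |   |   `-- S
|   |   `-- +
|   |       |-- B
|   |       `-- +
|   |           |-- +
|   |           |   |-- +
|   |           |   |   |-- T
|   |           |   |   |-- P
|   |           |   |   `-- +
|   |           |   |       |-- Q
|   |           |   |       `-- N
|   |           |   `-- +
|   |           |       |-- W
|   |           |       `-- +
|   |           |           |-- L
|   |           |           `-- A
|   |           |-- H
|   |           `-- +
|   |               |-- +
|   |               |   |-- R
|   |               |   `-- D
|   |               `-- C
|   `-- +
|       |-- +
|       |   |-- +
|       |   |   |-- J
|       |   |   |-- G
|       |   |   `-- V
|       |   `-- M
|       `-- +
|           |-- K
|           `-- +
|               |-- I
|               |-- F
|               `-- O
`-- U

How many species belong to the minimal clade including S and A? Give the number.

The MRCA of S and A is the node subtending ((E,S),(B,(((T,P,(Q,N)),(W,(L,A))),H,((R,D),C)))).
That clade contains 14 terminal taxa: A, B, C, D, E, H, L, N, P, Q, R, S, T, W.

14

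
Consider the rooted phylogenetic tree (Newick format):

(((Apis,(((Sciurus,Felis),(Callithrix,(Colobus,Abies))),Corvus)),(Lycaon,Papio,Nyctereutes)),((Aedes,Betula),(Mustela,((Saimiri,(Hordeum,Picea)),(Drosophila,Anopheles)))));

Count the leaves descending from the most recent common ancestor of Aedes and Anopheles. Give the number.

8

The MRCA of Aedes and Anopheles is the node subtending ((Aedes,Betula),(Mustela,((Saimiri,(Hordeum,Picea)),(Drosophila,Anopheles)))).
That clade contains 8 terminal taxa: Aedes, Anopheles, Betula, Drosophila, Hordeum, Mustela, Picea, Saimiri.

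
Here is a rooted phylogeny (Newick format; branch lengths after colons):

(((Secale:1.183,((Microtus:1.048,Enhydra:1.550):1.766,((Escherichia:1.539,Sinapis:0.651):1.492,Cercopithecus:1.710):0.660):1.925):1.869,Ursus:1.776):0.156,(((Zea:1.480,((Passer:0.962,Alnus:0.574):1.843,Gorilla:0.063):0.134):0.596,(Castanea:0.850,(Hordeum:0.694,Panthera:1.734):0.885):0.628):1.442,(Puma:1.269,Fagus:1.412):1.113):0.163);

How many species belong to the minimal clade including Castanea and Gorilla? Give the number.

7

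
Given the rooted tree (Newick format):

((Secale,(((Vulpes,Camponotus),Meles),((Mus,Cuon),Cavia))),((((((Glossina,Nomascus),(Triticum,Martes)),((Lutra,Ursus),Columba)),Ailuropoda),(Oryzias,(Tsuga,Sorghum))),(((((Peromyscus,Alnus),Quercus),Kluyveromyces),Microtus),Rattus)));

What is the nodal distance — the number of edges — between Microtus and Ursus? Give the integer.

The MRCA of Microtus and Ursus is the node subtending ((((((Glossina,Nomascus),(Triticum,Martes)),((Lutra,Ursus),Columba)),Ailuropoda),(Oryzias,(Tsuga,Sorghum))),(((((Peromyscus,Alnus),Quercus),Kluyveromyces),Microtus),Rattus)).
From Microtus up to that node: 3 branches. From Ursus up to the same node: 6 branches. Total: 3 + 6 = 9.

9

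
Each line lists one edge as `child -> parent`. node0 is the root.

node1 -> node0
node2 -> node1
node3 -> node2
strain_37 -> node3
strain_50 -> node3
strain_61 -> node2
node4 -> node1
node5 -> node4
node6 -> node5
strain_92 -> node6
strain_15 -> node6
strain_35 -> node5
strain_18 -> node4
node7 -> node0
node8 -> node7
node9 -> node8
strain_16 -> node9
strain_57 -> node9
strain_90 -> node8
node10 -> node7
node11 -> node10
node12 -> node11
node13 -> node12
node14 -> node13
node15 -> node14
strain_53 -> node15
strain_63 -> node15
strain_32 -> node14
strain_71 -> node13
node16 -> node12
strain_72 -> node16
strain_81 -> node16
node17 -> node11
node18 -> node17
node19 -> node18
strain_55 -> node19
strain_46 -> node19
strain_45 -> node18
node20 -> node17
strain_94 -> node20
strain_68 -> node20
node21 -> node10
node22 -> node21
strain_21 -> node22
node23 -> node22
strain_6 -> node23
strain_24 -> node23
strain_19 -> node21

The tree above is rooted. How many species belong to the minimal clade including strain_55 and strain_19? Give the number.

The MRCA of strain_55 and strain_19 is the node subtending ((((((strain_53,strain_63),strain_32),strain_71),(strain_72,strain_81)),(((strain_55,strain_46),strain_45),(strain_94,strain_68))),((strain_21,(strain_6,strain_24)),strain_19)).
That clade contains 15 terminal taxa: strain_19, strain_21, strain_24, strain_32, strain_45, strain_46, strain_53, strain_55, strain_6, strain_63, strain_68, strain_71, strain_72, strain_81, strain_94.

15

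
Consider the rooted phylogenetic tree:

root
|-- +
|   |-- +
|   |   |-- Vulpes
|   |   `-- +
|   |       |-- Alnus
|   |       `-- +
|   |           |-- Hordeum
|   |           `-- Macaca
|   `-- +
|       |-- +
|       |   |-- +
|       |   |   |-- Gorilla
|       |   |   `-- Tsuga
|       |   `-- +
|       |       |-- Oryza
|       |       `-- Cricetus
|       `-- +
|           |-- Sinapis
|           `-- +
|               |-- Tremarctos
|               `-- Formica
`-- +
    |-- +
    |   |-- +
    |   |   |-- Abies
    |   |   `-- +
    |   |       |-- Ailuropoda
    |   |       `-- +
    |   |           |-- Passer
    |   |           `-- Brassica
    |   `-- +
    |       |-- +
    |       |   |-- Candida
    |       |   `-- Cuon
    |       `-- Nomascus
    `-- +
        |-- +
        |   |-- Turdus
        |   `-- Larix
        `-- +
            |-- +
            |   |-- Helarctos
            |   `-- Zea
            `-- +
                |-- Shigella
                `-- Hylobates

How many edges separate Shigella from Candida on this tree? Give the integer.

The MRCA of Shigella and Candida is the node subtending (((Abies,(Ailuropoda,(Passer,Brassica))),((Candida,Cuon),Nomascus)),((Turdus,Larix),((Helarctos,Zea),(Shigella,Hylobates)))).
From Shigella up to that node: 4 branches. From Candida up to the same node: 4 branches. Total: 4 + 4 = 8.

8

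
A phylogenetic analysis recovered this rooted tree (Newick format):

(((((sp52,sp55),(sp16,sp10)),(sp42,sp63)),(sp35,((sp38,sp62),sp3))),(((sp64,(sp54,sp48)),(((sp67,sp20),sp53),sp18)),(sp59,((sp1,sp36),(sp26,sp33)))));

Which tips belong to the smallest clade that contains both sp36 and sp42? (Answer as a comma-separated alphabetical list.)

Tracing sp36: it sits inside (sp1,sp36).
Tracing sp42: it sits inside (sp42,sp63).
The smallest clade enclosing both is the whole tree (their MRCA is the root), so the answer is all 22 tips in alphabetical order.

sp1, sp10, sp16, sp18, sp20, sp26, sp3, sp33, sp35, sp36, sp38, sp42, sp48, sp52, sp53, sp54, sp55, sp59, sp62, sp63, sp64, sp67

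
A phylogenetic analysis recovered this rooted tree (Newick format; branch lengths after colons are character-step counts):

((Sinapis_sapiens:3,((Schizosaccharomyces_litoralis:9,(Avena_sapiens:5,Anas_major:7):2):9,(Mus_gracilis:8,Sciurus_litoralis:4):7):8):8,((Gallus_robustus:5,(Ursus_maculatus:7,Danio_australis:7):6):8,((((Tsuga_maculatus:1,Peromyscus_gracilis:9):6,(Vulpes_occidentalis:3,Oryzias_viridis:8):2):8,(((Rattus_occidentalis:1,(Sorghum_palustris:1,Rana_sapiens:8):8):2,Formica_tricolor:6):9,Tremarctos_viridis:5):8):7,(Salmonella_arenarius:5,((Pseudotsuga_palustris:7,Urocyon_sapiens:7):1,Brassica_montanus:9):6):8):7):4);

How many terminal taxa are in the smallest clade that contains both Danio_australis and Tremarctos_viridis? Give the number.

The MRCA of Danio_australis and Tremarctos_viridis is the node subtending ((Gallus_robustus,(Ursus_maculatus,Danio_australis)),((((Tsuga_maculatus,Peromyscus_gracilis),(Vulpes_occidentalis,Oryzias_viridis)),(((Rattus_occidentalis,(Sorghum_palustris,Rana_sapiens)),Formica_tricolor),Tremarctos_viridis)),(Salmonella_arenarius,((Pseudotsuga_palustris,Urocyon_sapiens),Brassica_montanus)))).
That clade contains 16 terminal taxa: Brassica_montanus, Danio_australis, Formica_tricolor, Gallus_robustus, Oryzias_viridis, Peromyscus_gracilis, Pseudotsuga_palustris, Rana_sapiens, Rattus_occidentalis, Salmonella_arenarius, Sorghum_palustris, Tremarctos_viridis, Tsuga_maculatus, Urocyon_sapiens, Ursus_maculatus, Vulpes_occidentalis.

16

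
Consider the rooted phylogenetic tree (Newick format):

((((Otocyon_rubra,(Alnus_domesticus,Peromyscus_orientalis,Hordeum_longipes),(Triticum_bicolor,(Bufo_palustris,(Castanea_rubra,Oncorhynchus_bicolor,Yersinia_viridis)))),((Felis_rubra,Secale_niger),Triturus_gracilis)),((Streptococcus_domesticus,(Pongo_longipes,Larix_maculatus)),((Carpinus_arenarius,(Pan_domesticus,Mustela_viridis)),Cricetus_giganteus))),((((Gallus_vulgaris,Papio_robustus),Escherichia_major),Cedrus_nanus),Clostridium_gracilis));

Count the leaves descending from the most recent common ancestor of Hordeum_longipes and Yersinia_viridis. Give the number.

9

The MRCA of Hordeum_longipes and Yersinia_viridis is the node subtending (Otocyon_rubra,(Alnus_domesticus,Peromyscus_orientalis,Hordeum_longipes),(Triticum_bicolor,(Bufo_palustris,(Castanea_rubra,Oncorhynchus_bicolor,Yersinia_viridis)))).
That clade contains 9 terminal taxa: Alnus_domesticus, Bufo_palustris, Castanea_rubra, Hordeum_longipes, Oncorhynchus_bicolor, Otocyon_rubra, Peromyscus_orientalis, Triticum_bicolor, Yersinia_viridis.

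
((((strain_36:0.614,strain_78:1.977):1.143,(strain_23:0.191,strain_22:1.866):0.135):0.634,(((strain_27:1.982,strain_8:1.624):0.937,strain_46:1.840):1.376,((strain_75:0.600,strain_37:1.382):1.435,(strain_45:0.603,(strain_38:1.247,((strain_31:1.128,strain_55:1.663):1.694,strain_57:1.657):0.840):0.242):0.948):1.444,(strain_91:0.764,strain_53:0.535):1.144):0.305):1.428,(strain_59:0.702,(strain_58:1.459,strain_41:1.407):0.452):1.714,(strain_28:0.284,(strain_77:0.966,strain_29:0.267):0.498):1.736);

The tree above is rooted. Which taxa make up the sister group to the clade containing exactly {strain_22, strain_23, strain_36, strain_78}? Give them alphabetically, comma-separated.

strain_27, strain_31, strain_37, strain_38, strain_45, strain_46, strain_53, strain_55, strain_57, strain_75, strain_8, strain_91

The clade containing exactly {strain_22, strain_23, strain_36, strain_78} attaches to the tree at the node subtending (((strain_36,strain_78),(strain_23,strain_22)),(((strain_27,strain_8),strain_46),((strain_75,strain_37),(strain_45,(strain_38,((strain_31,strain_55),strain_57)))),(strain_91,strain_53))).
The other lineage descending from that same node — the sister group — is (((strain_27,strain_8),strain_46),((strain_75,strain_37),(strain_45,(strain_38,((strain_31,strain_55),strain_57)))),(strain_91,strain_53)); its 12 tips in alphabetical order are the answer.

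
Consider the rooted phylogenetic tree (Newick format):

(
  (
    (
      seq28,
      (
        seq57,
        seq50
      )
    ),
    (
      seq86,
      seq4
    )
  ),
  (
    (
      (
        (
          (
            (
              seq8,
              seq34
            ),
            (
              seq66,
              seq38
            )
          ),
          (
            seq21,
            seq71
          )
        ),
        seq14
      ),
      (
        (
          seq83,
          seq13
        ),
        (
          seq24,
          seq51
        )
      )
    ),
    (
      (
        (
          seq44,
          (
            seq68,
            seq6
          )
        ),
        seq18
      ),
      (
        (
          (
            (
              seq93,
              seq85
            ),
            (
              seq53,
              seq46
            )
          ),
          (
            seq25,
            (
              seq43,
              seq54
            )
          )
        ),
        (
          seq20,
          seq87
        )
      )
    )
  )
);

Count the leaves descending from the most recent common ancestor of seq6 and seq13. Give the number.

The MRCA of seq6 and seq13 is the node subtending ((((((seq8,seq34),(seq66,seq38)),(seq21,seq71)),seq14),((seq83,seq13),(seq24,seq51))),(((seq44,(seq68,seq6)),seq18),((((seq93,seq85),(seq53,seq46)),(seq25,(seq43,seq54))),(seq20,seq87)))).
That clade contains 24 terminal taxa: seq13, seq14, seq18, seq20, seq21, seq24, seq25, seq34, seq38, seq43, seq44, seq46, seq51, seq53, seq54, seq6, seq66, seq68, seq71, seq8, seq83, seq85, seq87, seq93.

24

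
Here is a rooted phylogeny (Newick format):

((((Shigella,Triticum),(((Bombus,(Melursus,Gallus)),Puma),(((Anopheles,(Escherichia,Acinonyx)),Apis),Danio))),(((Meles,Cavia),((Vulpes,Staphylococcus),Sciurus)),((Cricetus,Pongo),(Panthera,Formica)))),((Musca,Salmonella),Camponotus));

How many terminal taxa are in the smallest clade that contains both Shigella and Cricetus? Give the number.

20

The MRCA of Shigella and Cricetus is the node subtending (((Shigella,Triticum),(((Bombus,(Melursus,Gallus)),Puma),(((Anopheles,(Escherichia,Acinonyx)),Apis),Danio))),(((Meles,Cavia),((Vulpes,Staphylococcus),Sciurus)),((Cricetus,Pongo),(Panthera,Formica)))).
That clade contains 20 terminal taxa: Acinonyx, Anopheles, Apis, Bombus, Cavia, Cricetus, Danio, Escherichia, Formica, Gallus, Meles, Melursus, Panthera, Pongo, Puma, Sciurus, Shigella, Staphylococcus, Triticum, Vulpes.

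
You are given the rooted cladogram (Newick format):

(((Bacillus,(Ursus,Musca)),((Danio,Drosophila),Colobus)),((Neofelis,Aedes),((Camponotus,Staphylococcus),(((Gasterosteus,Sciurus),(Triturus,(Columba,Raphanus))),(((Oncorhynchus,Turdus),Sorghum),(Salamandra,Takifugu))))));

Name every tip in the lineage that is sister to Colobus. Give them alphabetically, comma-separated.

Colobus attaches to the tree at the node subtending ((Danio,Drosophila),Colobus).
The other lineage descending from that same node — the sister group — is (Danio,Drosophila); its 2 tips in alphabetical order are the answer.

Danio, Drosophila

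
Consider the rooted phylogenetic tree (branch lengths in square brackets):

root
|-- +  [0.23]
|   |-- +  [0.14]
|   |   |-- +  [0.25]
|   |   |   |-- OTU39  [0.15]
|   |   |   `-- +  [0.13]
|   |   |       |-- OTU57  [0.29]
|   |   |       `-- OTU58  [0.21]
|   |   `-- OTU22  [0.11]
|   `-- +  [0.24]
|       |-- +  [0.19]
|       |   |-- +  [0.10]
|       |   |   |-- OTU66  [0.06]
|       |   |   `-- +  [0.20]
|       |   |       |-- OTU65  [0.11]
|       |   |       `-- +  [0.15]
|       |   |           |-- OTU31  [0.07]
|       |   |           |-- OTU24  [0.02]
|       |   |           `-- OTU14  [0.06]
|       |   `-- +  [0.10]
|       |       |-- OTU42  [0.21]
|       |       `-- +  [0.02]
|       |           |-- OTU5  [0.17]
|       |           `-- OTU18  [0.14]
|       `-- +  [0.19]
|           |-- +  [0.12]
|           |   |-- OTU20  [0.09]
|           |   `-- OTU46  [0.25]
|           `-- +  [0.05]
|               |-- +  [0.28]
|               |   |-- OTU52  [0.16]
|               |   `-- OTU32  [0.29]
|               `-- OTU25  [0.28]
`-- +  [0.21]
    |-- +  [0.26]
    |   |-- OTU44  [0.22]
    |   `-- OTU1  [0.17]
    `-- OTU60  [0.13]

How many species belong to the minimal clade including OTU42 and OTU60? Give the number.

20

The MRCA of OTU42 and OTU60 is the root, so the clade is the entire tree.
That clade contains 20 terminal taxa: OTU1, OTU14, OTU18, OTU20, OTU22, OTU24, OTU25, OTU31, OTU32, OTU39, OTU42, OTU44, OTU46, OTU5, OTU52, OTU57, OTU58, OTU60, OTU65, OTU66.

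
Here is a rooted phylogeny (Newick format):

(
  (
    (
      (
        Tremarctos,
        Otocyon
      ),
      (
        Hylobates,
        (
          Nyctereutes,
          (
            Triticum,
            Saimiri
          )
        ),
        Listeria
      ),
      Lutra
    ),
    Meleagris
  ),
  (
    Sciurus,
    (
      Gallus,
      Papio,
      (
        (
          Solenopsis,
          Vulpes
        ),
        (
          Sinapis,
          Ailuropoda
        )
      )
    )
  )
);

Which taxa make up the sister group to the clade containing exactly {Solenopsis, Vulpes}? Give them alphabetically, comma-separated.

Ailuropoda, Sinapis

The clade containing exactly {Solenopsis, Vulpes} attaches to the tree at the node subtending ((Solenopsis,Vulpes),(Sinapis,Ailuropoda)).
The other lineage descending from that same node — the sister group — is (Sinapis,Ailuropoda); its 2 tips in alphabetical order are the answer.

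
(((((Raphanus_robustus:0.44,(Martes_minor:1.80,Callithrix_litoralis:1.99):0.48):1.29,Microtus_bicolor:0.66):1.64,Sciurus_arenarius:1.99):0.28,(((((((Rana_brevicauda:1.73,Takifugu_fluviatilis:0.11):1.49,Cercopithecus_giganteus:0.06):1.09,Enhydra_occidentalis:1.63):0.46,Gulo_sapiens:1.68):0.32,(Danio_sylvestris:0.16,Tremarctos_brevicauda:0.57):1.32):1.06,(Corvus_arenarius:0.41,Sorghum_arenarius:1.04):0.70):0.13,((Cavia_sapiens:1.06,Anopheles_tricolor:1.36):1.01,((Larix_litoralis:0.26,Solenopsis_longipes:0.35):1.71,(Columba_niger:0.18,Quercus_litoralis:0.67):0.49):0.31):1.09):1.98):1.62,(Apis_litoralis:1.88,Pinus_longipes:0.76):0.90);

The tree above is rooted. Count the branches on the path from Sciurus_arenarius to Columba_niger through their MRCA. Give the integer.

7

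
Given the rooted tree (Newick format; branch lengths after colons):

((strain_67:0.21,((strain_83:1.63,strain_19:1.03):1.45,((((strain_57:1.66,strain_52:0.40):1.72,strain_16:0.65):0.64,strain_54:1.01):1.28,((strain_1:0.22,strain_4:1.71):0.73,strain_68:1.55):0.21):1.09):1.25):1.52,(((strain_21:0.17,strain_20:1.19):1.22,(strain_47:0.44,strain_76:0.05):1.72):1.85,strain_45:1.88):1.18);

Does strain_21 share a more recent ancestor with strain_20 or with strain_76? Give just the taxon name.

The MRCA of strain_21 and strain_20 subtends (strain_21,strain_20) (2 taxa).
The MRCA of strain_21 and strain_76 subtends ((strain_21,strain_20),(strain_47,strain_76)) (4 taxa).
The first is nested inside the second, so strain_21 shares a more recent common ancestor with strain_20.

strain_20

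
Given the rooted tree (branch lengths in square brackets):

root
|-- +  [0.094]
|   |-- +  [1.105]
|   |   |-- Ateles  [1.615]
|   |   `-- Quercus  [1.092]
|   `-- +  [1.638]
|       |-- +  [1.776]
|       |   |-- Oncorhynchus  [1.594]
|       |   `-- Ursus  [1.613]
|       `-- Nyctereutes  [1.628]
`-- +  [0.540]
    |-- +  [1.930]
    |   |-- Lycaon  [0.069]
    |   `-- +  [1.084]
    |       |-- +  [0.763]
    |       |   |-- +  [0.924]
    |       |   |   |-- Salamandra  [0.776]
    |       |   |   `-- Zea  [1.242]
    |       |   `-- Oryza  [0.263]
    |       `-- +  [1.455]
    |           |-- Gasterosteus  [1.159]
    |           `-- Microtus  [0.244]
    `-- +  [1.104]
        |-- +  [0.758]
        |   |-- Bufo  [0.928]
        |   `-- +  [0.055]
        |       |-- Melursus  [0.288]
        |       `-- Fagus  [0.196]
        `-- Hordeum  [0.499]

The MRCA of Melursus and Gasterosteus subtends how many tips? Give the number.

The MRCA of Melursus and Gasterosteus is the node subtending ((Lycaon,(((Salamandra,Zea),Oryza),(Gasterosteus,Microtus))),((Bufo,(Melursus,Fagus)),Hordeum)).
That clade contains 10 terminal taxa: Bufo, Fagus, Gasterosteus, Hordeum, Lycaon, Melursus, Microtus, Oryza, Salamandra, Zea.

10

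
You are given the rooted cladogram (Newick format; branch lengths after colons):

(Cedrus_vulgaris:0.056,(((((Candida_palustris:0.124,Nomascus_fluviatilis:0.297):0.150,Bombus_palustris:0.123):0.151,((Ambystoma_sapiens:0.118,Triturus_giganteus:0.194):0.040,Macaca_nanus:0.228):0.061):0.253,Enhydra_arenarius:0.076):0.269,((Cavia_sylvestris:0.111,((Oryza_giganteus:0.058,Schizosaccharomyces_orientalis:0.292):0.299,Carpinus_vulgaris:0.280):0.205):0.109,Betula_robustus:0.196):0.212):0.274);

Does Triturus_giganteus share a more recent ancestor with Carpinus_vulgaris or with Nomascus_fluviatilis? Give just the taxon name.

The MRCA of Triturus_giganteus and Nomascus_fluviatilis subtends (((Candida_palustris,Nomascus_fluviatilis),Bombus_palustris),((Ambystoma_sapiens,Triturus_giganteus),Macaca_nanus)) (6 taxa).
The MRCA of Triturus_giganteus and Carpinus_vulgaris subtends (((((Candida_palustris,Nomascus_fluviatilis),Bombus_palustris),((Ambystoma_sapiens,Triturus_giganteus),Macaca_nanus)),Enhydra_arenarius),((Cavia_sylvestris,((Oryza_giganteus,Schizosaccharomyces_orientalis),Carpinus_vulgaris)),Betula_robustus)) (12 taxa).
The first is nested inside the second, so Triturus_giganteus shares a more recent common ancestor with Nomascus_fluviatilis.

Nomascus_fluviatilis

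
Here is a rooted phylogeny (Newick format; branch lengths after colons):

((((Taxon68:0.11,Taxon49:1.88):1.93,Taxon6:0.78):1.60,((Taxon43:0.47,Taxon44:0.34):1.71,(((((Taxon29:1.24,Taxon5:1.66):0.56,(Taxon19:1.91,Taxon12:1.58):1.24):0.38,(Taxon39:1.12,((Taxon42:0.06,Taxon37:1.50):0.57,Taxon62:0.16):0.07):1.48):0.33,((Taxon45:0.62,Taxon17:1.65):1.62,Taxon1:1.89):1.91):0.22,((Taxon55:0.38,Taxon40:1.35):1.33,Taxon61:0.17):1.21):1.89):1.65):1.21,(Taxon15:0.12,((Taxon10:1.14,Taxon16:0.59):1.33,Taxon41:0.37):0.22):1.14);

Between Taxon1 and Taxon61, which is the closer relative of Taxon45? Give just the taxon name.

Taxon1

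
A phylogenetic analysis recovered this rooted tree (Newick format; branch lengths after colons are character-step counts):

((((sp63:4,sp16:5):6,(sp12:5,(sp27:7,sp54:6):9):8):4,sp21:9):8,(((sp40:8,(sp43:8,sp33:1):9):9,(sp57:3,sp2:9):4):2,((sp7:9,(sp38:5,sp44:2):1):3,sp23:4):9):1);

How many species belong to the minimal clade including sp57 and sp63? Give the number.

The MRCA of sp57 and sp63 is the root, so the clade is the entire tree.
That clade contains 15 terminal taxa: sp12, sp16, sp2, sp21, sp23, sp27, sp33, sp38, sp40, sp43, sp44, sp54, sp57, sp63, sp7.

15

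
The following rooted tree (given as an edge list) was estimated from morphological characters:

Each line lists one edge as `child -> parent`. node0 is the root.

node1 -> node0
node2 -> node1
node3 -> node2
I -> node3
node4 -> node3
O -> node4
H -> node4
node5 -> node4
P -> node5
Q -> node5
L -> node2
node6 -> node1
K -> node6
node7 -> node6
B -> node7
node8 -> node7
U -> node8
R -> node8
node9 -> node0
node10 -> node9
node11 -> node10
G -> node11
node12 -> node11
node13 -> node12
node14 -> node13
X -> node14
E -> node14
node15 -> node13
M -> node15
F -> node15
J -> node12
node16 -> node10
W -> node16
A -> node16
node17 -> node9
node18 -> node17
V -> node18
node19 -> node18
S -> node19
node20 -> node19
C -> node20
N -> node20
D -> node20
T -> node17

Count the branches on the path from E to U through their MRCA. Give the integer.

12

The MRCA of E and U is the root of the tree.
From E up to that node: 7 branches. From U up to the same node: 5 branches. Total: 7 + 5 = 12.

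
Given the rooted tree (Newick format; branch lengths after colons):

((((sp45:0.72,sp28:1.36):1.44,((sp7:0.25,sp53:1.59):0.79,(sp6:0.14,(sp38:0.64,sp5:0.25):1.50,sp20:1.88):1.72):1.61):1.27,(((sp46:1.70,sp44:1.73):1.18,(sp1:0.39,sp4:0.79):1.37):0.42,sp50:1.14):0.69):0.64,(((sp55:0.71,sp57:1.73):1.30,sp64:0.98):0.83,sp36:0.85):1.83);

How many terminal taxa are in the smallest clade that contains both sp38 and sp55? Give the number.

17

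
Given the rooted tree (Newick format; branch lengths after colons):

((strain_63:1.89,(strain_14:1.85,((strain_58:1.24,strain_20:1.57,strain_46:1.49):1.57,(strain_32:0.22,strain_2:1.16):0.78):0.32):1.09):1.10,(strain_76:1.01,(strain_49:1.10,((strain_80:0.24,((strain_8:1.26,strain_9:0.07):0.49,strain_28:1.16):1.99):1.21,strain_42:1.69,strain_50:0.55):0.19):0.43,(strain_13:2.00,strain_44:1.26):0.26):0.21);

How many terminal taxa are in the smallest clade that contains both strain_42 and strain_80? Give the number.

The MRCA of strain_42 and strain_80 is the node subtending ((strain_80,((strain_8,strain_9),strain_28)),strain_42,strain_50).
That clade contains 6 terminal taxa: strain_28, strain_42, strain_50, strain_8, strain_80, strain_9.

6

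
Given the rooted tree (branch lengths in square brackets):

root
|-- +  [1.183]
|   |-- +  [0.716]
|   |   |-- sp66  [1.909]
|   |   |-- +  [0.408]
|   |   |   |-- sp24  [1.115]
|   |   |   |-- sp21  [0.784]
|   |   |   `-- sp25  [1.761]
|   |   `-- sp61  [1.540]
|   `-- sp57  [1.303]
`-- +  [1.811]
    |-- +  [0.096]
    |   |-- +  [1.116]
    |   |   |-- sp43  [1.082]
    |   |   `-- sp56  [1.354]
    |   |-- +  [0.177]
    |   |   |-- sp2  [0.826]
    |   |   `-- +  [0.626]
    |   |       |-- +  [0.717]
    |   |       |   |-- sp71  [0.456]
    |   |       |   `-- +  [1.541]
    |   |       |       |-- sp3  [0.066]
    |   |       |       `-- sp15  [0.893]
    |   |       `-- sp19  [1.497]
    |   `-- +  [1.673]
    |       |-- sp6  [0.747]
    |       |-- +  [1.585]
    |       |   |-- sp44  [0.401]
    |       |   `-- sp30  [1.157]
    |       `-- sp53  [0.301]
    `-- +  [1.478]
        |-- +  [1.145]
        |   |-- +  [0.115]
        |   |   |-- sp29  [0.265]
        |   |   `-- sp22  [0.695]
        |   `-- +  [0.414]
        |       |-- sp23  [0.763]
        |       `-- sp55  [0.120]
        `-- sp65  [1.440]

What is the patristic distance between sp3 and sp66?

8.842

The path runs sp3 → … → MRCA → … → sp66; the MRCA is the root of the tree.
Branch lengths along that path: 0.066 + 1.541 + 0.717 + 0.626 + 0.177 + 0.096 + 1.811 + 1.183 + 0.716 + 1.909 = 8.842.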